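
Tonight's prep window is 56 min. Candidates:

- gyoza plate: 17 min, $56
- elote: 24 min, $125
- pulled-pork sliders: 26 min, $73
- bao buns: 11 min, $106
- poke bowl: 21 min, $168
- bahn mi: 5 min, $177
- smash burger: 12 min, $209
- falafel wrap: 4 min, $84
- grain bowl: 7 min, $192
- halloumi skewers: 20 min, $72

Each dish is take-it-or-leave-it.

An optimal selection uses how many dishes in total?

The maximum profit within 56 min is 852.
bao buns + poke bowl + bahn mi + smash burger + grain bowl hits 852 at 56 min.
Every optimal selection uses 5 dishes.

5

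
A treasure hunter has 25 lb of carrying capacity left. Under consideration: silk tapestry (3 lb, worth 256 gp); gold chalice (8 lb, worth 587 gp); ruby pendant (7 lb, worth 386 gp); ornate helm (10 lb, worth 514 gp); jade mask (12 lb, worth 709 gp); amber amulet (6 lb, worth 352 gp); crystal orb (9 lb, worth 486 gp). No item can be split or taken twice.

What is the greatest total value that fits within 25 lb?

1581

Taking the top-ratio items first gives silk tapestry + gold chalice + jade mask for 1552 (23 lb).
The 12 lb tied up in jade mask is better spent on ruby pendant + amber amulet — total rises to 1581 (24 lb).
The spare 1 lb is too small for any remaining item, and no exchange beats 1581.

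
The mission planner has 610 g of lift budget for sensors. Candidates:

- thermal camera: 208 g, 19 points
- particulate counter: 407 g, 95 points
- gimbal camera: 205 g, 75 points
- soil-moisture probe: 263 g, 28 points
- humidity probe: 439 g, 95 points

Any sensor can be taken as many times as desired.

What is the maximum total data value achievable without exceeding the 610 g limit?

Taking 2×gimbal camera: 410 g used, 150 in data value.
Every other selection either busts 610 g or fails to beat 150.

150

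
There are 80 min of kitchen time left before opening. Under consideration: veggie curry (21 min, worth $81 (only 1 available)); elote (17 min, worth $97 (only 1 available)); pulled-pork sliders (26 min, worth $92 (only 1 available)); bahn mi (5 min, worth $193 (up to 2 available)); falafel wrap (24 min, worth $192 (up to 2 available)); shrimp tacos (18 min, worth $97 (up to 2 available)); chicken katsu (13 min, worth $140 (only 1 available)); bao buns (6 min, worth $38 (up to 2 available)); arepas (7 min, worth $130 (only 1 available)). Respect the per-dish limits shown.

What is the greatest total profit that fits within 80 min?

1040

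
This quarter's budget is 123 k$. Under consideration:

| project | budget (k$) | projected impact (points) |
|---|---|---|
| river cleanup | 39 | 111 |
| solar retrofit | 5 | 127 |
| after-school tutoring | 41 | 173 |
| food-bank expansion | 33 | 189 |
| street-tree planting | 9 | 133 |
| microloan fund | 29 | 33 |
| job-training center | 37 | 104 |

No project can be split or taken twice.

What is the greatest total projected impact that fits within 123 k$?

664

Filling by ratio: solar retrofit + after-school tutoring + food-bank expansion + street-tree planting + microloan fund for 655, with 6 k$ left unused.
Replace after-school tutoring and microloan fund with river cleanup + job-training center: the trade gains 9 net, giving 664 at 123 k$.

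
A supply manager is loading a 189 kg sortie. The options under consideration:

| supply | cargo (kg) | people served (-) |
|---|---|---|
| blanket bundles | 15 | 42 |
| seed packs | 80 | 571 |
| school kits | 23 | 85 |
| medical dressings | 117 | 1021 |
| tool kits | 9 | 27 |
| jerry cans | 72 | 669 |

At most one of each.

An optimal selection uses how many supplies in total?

Optimal total is 1690.
medical dressings + jerry cans hits 1690 at 189 kg.
All optima have 2 supplies.

2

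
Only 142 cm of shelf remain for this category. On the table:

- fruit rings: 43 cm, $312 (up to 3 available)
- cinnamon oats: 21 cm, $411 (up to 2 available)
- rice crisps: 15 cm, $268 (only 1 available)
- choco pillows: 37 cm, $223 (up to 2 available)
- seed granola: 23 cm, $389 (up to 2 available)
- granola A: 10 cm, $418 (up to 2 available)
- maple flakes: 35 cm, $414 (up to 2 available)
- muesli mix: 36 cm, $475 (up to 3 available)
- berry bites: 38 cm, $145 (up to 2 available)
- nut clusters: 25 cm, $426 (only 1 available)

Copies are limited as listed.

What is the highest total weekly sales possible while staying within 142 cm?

By weekly sales per cm: granola A 41.80, cinnamon oats 19.57, rice crisps 17.87, nut clusters 17.04 lead.
A density-first pass picks 2×cinnamon oats + rice crisps + seed granola + 2×granola A + nut clusters — 2741 at 125 cm.
Dropping rice crisps frees 15 cm; slotting in seed granola (23 cm) lifts the total to 2862 at 133 cm.
Nothing else within 142 cm beats 2862.

2862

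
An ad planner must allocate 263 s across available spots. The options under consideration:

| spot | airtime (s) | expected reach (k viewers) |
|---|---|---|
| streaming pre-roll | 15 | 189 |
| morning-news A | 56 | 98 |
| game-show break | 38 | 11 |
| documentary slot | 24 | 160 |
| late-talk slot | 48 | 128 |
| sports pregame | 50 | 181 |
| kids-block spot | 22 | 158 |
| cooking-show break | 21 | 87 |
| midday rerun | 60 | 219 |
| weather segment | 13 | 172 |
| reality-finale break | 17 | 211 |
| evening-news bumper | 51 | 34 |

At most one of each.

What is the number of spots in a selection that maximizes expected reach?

Best achievable expected reach is 1418.
streaming pre-roll + documentary slot + late-talk slot + sports pregame + kids-block spot + midday rerun + weather segment + reality-finale break hits 1418 at 249 s.
All optima have 8 spots.

8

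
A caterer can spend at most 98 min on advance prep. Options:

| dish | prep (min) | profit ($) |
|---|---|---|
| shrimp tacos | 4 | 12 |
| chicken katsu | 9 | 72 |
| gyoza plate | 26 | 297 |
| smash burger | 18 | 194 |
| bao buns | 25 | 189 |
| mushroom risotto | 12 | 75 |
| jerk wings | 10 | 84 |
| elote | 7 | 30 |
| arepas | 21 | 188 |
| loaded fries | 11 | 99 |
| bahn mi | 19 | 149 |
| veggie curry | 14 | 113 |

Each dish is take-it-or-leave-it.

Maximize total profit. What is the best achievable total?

948

A density-first pass picks chicken katsu + gyoza plate + smash burger + jerk wings + arepas + loaded fries — 934 at 95 min.
Dropping loaded fries frees 11 min; slotting in veggie curry (14 min) lifts the total to 948 at 98 min.
Runner-up gyoza plate + smash burger + arepas + bahn mi + veggie curry tops out at 941.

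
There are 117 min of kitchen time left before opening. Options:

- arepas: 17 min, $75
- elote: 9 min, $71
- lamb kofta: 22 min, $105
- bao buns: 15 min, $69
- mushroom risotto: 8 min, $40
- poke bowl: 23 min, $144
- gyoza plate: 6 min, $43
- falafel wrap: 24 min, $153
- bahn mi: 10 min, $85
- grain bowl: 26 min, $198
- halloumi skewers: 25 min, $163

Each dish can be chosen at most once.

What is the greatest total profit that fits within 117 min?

814

Density check — bahn mi 8.50, elote 7.89, grain bowl 7.62 are the best per min.
Greedy by ratio would take elote + mushroom risotto + gyoza plate + falafel wrap + bahn mi + grain bowl + halloumi skewers: 108 min used, total 753.
Replace mushroom risotto and gyoza plate with poke bowl: the trade gains 61 net, giving 814 at 117 min.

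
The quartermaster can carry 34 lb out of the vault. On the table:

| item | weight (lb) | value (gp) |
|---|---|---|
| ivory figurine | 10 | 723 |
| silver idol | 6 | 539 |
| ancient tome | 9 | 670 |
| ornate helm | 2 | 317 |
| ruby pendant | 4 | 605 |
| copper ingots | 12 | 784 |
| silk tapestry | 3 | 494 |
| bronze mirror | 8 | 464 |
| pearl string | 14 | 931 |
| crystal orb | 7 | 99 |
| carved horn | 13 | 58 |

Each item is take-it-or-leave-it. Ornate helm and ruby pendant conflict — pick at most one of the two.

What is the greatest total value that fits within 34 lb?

3092

Ranking by ratio (value/lb): silk tapestry 164.67, ornate helm 158.50, ruby pendant 151.25, silver idol 89.83.
Best packing: silver idol + ancient tome + ruby pendant + copper ingots + silk tapestry — 34 lb, 3092 total.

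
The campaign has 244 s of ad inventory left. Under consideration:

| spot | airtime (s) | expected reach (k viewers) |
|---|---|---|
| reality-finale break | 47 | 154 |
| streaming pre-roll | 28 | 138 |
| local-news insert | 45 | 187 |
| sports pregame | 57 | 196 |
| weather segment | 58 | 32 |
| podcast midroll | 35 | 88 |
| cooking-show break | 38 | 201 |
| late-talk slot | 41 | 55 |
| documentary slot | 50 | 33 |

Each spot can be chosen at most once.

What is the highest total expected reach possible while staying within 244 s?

876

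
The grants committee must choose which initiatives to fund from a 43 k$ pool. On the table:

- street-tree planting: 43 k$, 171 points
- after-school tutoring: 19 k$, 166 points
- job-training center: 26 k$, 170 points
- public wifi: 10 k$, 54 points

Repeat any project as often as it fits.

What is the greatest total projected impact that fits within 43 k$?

Ranking by ratio (projected impact/k$): after-school tutoring 8.74, job-training center 6.54, public wifi 5.40.
Best packing: 2×after-school tutoring — 38 k$, 332 total.
Nothing else within 43 k$ beats 332.

332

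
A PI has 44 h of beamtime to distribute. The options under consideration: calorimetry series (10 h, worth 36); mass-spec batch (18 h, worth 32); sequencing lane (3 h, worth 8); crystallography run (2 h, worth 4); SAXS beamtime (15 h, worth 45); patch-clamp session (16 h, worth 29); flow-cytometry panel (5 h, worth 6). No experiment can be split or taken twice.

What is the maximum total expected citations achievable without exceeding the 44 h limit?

Taking the top-ratio experiments first gives calorimetry series + sequencing lane + crystallography run + SAXS beamtime + flow-cytometry panel for 99 (35 h).
Replace crystallography run and flow-cytometry panel with patch-clamp session: the trade gains 19 net, giving 118 at 44 h.
Every other selection either busts 44 h or fails to beat 118.

118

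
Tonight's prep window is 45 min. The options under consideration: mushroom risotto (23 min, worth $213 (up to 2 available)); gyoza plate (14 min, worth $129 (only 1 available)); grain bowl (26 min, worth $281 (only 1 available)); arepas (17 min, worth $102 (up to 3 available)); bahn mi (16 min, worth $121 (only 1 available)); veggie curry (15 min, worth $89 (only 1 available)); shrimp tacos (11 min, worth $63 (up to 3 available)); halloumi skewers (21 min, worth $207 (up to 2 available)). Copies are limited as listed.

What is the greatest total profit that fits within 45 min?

420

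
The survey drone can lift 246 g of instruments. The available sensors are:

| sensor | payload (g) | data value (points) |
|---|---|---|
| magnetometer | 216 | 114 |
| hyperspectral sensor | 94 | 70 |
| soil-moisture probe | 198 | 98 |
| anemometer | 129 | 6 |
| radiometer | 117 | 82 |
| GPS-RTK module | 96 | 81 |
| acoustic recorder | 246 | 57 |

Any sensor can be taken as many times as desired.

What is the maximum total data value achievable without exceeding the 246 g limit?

Taking the top-ratio sensors first gives 2×GPS-RTK module for 162 (192 g).
Dropping 2×GPS-RTK module frees 192 g; slotting in 2×radiometer (234 g) lifts the total to 164 at 234 g.

164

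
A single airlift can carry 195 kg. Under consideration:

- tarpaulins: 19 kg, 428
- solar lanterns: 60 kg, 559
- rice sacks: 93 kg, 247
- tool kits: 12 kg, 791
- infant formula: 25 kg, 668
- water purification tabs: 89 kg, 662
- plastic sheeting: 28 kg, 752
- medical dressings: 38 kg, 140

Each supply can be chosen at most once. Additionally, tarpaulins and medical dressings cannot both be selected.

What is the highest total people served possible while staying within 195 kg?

Density check — tool kits 65.92, plastic sheeting 26.86, infant formula 26.72 are the best per kg.
Tarpaulins + tool kits + infant formula + water purification tabs + plastic sheeting uses 173 of the 195 kg and totals 3301.
That's the maximum — no feasible swap from here does better than 3301.

3301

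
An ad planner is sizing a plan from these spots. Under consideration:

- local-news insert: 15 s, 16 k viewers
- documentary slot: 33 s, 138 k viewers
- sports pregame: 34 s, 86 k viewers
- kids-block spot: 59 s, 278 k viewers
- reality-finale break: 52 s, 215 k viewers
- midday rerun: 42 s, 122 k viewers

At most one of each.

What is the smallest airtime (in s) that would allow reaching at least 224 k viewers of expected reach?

59

Look for the lowest-airtime combination reaching 224.
kids-block spot: 278 expected reach at 59 s.
Below 59 s the best achievable stays under 224.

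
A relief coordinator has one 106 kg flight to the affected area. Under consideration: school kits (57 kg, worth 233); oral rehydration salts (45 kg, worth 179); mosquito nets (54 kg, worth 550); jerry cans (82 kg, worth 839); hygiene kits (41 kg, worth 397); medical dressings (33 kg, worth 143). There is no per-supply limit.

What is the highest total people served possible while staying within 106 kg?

Taking the top-ratio supplies first gives jerry cans for 839 (82 kg).
Dropping jerry cans frees 82 kg; slotting in mosquito nets + hygiene kits (95 kg) lifts the total to 947 at 95 kg.
No other feasible combination exceeds 947.

947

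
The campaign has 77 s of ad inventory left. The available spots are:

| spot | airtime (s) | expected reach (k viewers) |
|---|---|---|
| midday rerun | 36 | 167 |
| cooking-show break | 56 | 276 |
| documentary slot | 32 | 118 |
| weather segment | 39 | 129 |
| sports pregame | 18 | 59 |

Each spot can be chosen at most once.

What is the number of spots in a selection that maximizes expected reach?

The maximum expected reach within 77 s is 335.
For example cooking-show break + sports pregame achieves it, using 74 s.
Any selection reaching 335 contains exactly 2 spots.

2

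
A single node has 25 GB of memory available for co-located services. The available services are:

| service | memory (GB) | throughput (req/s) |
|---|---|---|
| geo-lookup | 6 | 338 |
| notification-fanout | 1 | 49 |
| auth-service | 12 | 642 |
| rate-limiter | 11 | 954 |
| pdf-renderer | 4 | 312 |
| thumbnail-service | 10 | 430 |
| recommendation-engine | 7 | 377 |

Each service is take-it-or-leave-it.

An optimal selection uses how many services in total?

Best achievable throughput is 1718.
For example geo-lookup + notification-fanout + rate-limiter + recommendation-engine achieves it, using 25 GB.
All optima have 4 services.

4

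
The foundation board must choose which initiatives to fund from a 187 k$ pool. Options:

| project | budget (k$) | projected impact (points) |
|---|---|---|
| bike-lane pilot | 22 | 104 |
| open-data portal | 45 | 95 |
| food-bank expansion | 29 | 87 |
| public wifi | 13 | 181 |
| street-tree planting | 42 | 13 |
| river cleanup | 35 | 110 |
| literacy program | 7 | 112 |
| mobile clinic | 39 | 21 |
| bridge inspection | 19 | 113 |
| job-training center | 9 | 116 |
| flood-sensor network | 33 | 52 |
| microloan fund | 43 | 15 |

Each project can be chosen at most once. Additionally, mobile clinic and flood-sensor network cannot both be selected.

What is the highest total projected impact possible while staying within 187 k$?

Bike-lane pilot + open-data portal + food-bank expansion + public wifi + river cleanup + literacy program + bridge inspection + job-training center uses 179 of the 187 k$ and totals 918.
Runner-up bike-lane pilot + open-data portal + public wifi + river cleanup + literacy program + bridge inspection + job-training center + flood-sensor network tops out at 883.

918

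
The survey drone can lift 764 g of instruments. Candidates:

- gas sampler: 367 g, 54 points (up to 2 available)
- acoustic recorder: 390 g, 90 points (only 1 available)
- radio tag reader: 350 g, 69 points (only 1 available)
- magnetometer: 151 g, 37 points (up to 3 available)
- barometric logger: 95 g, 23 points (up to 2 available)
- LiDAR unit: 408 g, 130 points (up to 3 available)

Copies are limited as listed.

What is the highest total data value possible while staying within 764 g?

213

The ratio heuristic lands on 2×magnetometer + LiDAR unit (204) but leaves 54 g idle.
Dropping magnetometer frees 151 g; slotting in 2×barometric logger (190 g) lifts the total to 213 at 749 g.
Every other selection either busts 764 g or exceeds an availability limit or fails to beat 213.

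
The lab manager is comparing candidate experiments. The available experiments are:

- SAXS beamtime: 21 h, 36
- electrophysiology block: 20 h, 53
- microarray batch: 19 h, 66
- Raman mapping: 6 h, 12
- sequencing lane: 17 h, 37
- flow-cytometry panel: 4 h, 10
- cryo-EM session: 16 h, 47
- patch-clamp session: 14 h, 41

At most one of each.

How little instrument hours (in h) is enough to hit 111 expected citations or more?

35

Minimise h subject to total expected citations ≥ 111.
microarray batch + cryo-EM session reaches 113 using 35 h.
Any bundle with less than 35 h falls short of 111.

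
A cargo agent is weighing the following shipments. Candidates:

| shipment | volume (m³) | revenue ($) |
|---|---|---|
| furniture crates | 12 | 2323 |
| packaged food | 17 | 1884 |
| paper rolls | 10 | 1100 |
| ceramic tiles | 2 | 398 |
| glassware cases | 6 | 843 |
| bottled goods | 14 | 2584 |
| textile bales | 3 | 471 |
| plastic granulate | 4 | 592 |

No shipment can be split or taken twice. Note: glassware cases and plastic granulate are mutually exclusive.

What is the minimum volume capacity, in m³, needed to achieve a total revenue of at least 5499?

30

Look for the lowest-volume combination reaching 5499.
Taking furniture crates + bottled goods + plastic granulate gives 5499 (≥ 5499) for 30 m³.
Any bundle with less than 30 m³ falls short of 5499.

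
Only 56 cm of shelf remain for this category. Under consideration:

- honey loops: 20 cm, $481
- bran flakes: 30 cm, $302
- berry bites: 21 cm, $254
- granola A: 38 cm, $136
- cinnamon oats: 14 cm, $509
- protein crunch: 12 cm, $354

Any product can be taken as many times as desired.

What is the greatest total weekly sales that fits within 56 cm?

2036

The ratio ordering already packs tightly: 4×cinnamon oats, 56 cm, 2036.
Nothing else within 56 cm beats 2036.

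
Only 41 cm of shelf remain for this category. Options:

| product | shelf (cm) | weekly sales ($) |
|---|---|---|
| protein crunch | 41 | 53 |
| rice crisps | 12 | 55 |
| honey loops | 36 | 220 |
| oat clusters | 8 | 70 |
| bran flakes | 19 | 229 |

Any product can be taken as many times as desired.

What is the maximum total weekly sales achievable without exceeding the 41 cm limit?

By weekly sales per cm: bran flakes 12.05, oat clusters 8.75, honey loops 6.11 lead.
The ratio ordering already packs tightly: 2×bran flakes, 38 cm, 458.
The spare 3 cm is too small for any remaining product, and no exchange beats 458.

458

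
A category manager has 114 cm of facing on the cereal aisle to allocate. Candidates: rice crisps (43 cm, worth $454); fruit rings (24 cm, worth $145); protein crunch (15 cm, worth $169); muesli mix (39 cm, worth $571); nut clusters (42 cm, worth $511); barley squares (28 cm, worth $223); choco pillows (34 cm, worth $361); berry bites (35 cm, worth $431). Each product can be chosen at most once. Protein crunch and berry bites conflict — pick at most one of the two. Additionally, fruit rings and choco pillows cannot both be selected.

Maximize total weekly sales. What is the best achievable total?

Best packing: muesli mix + choco pillows + berry bites — 108 cm, 1363 total.

1363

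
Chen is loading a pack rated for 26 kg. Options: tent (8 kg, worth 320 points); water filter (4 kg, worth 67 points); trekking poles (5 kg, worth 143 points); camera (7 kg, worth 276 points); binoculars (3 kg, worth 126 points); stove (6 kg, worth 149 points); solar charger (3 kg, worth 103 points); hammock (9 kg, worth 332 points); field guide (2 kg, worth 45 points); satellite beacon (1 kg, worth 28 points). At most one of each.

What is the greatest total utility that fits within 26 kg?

Density check — binoculars 42.00, tent 40.00, camera 39.43, hammock 36.89 are the best per kg.
A density-first pass picks tent + trekking poles + camera + binoculars + solar charger — 968 at 26 kg.
But tent + camera + hammock + field guide fits in 26 kg and reaches 973.
Nothing else within 26 kg beats 973.

973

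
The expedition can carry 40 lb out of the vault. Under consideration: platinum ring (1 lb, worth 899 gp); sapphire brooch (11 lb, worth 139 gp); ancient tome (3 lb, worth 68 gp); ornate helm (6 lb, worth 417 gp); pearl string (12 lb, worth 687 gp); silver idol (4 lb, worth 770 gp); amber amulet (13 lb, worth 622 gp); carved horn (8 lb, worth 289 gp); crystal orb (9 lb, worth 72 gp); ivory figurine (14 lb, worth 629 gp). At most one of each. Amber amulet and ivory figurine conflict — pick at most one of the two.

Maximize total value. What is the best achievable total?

3470

Taking the top-ratio items first gives platinum ring + ancient tome + ornate helm + pearl string + silver idol + amber amulet for 3463 (39 lb).
The 13 lb tied up in amber amulet is better spent on ivory figurine — total rises to 3470 (40 lb).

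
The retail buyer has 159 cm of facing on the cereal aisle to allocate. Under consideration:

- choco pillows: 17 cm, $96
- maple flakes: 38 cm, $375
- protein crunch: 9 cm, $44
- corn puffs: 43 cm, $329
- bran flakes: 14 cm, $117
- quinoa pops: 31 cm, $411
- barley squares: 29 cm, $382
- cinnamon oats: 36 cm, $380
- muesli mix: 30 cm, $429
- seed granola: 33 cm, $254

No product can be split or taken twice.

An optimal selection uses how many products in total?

5

Best achievable weekly sales is 1856.
One optimal bundle: quinoa pops + barley squares + cinnamon oats + muesli mix + seed granola (159 cm).
Every optimal selection uses 5 products.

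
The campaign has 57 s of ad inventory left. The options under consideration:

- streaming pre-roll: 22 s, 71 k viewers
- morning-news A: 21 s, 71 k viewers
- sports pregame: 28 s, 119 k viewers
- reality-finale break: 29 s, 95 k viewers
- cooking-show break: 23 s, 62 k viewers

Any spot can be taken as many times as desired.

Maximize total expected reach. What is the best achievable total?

238

Density check — sports pregame 4.25, morning-news A 3.38, reality-finale break 3.28, streaming pre-roll 3.23 are the best per s.
2×sports pregame uses 56 of the 57 s and totals 238.
Nothing else within 57 s beats 238.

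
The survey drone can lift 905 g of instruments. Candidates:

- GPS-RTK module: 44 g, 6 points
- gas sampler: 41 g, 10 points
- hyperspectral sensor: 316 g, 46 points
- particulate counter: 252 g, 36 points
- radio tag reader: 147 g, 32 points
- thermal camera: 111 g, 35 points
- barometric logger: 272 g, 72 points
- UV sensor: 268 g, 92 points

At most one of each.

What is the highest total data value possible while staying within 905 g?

247

By data value per g: UV sensor 0.34, thermal camera 0.32, barometric logger 0.26 lead.
The ratio ordering already packs tightly: GPS-RTK module + gas sampler + radio tag reader + thermal camera + barometric logger + UV sensor, 883 g, 247.
Runner-up gas sampler + radio tag reader + thermal camera + barometric logger + UV sensor tops out at 241.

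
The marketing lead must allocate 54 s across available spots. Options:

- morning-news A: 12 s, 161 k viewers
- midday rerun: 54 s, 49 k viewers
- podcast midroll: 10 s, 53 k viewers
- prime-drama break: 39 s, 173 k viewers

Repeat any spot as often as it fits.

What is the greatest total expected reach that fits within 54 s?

Density check — morning-news A 13.42, podcast midroll 5.30, prime-drama break 4.44 are the best per s.
The ratio ordering already packs tightly: 4×morning-news A, 48 s, 644.

644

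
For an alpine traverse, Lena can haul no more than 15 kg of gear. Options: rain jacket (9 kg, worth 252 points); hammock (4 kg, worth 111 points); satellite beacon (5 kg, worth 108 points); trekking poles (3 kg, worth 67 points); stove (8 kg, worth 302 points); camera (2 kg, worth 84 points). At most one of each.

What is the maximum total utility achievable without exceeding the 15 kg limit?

497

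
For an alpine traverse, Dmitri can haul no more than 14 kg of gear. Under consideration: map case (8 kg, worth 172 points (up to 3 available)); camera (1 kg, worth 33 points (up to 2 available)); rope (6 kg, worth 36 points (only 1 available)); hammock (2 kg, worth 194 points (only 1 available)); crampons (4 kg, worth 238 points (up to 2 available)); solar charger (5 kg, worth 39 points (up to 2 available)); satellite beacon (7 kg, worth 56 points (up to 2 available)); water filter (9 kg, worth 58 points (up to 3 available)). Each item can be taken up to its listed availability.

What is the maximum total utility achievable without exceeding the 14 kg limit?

Ranking by ratio (utility/kg): hammock 97.00, crampons 59.50, camera 33.00, map case 21.50.
2×camera + hammock + 2×crampons uses 12 of the 14 kg and totals 736.

736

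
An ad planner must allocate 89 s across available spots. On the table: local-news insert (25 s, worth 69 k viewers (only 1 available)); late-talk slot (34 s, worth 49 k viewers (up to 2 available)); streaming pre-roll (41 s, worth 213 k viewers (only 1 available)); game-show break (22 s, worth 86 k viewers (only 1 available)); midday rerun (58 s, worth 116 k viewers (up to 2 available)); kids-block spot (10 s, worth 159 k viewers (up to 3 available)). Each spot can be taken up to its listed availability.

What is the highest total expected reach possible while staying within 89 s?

Streaming pre-roll + 3×kids-block spot uses 71 of the 89 s and totals 690.
Nothing else within 89 s beats 690.

690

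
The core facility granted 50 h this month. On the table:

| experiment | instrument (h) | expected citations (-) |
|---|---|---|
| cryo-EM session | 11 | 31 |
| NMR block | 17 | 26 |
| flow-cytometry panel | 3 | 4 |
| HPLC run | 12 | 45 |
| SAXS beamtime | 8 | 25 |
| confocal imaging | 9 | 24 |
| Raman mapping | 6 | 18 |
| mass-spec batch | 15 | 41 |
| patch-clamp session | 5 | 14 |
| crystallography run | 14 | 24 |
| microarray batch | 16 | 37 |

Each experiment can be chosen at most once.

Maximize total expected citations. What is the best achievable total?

153

Greedy by ratio would take cryo-EM session + flow-cytometry panel + HPLC run + SAXS beamtime + Raman mapping + patch-clamp session: 45 h used, total 137.
But HPLC run + SAXS beamtime + confocal imaging + Raman mapping + mass-spec batch fits in 50 h and reaches 153.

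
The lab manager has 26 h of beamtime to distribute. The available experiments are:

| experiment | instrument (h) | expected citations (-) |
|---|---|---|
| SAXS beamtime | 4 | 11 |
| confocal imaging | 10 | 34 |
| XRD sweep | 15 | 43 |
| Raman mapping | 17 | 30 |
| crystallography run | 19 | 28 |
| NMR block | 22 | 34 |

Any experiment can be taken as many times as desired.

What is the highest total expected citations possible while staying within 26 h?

79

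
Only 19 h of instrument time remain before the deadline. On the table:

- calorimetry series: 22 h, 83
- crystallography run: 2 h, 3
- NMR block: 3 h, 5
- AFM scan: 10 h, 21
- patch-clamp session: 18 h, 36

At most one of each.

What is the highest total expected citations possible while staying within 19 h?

A density-first pass picks crystallography run + NMR block + AFM scan — 29 at 15 h.
The 15 h tied up in crystallography run and NMR block and AFM scan is better spent on patch-clamp session — total rises to 36 (18 h).

36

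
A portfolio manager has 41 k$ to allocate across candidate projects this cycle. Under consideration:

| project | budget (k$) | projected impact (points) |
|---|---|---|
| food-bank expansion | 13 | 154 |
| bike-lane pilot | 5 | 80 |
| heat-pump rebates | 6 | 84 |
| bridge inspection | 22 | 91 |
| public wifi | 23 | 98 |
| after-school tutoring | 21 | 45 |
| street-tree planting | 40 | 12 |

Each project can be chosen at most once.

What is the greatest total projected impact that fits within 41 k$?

332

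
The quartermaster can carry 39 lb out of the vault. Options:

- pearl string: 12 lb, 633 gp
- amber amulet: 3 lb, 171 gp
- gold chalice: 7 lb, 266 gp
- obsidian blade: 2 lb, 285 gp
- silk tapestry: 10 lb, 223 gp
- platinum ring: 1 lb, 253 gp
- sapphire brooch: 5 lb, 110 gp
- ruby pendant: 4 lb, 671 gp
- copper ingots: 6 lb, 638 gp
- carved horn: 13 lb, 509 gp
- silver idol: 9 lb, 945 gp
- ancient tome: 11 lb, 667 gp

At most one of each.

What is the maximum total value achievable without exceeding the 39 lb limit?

3630

Taking amber amulet + obsidian blade + platinum ring + ruby pendant + copper ingots + silver idol + ancient tome: 36 lb used, 3630 in value.
The spare 3 lb is too small for any remaining item, and no exchange beats 3630.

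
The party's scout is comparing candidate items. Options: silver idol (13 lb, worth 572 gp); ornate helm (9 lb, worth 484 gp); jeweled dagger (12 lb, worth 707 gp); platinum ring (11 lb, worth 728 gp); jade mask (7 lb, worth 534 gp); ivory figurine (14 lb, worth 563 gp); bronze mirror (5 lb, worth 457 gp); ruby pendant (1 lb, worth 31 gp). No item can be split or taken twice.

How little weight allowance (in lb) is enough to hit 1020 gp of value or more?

13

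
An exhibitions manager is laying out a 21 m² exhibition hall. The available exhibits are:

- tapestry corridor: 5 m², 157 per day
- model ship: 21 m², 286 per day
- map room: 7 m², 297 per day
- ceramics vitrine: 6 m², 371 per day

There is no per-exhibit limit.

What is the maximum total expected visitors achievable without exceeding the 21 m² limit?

1113

Density check — ceramics vitrine 61.83, map room 42.43, tapestry corridor 31.40, model ship 13.62 are the best per m².
The ratio ordering already packs tightly: 3×ceramics vitrine, 18 m², 1113.
That's the maximum — no swap from here does better than 1113.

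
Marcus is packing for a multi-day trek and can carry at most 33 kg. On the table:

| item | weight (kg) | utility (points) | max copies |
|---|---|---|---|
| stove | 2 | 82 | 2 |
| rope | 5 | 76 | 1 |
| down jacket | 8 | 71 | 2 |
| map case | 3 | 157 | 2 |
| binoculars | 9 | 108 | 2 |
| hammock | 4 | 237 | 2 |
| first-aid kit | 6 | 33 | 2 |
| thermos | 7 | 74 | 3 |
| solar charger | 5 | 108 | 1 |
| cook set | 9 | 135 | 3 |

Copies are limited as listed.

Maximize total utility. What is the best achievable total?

1195

Greedy by ratio would take 2×stove + rope + 2×map case + 2×hammock + solar charger: 28 kg used, total 1136.
Dropping rope frees 5 kg; slotting in cook set (9 kg) lifts the total to 1195 at 32 kg.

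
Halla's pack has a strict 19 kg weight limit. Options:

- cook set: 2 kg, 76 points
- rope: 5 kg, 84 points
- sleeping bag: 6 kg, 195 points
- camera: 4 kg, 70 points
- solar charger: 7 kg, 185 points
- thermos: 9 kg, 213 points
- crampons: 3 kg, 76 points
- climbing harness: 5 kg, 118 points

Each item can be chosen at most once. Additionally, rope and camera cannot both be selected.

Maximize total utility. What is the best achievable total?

532

Taking cook set + sleeping bag + solar charger + crampons: 18 kg used, 532 in utility.
Every other selection either busts 19 kg or breaks a pairing rule or fails to beat 532.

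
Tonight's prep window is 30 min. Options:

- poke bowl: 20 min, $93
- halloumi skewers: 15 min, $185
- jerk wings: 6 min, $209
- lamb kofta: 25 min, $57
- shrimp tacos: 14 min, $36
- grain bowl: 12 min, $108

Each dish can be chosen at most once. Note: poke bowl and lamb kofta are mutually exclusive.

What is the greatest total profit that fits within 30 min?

Ranking by ratio (profit/min): jerk wings 34.83, halloumi skewers 12.33, grain bowl 9.00, poke bowl 4.65.
Best packing: halloumi skewers + jerk wings — 21 min, 394 total.

394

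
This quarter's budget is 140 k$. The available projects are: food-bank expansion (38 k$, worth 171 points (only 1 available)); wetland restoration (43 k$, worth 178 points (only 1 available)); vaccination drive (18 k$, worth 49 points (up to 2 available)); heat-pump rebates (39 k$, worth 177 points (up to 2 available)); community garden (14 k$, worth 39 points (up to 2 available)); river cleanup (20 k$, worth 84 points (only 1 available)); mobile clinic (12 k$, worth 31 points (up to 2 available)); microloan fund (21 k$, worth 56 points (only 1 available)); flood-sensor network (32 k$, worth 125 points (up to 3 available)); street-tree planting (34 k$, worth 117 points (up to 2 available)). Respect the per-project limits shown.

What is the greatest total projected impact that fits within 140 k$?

610

Filling by ratio: food-bank expansion + 2×heat-pump rebates + river cleanup for 609, with 4 k$ left unused.
Dropping heat-pump rebates frees 39 k$; slotting in wetland restoration (43 k$) lifts the total to 610 at 140 k$.
Every other selection either busts 140 k$ or exceeds an availability limit or fails to beat 610.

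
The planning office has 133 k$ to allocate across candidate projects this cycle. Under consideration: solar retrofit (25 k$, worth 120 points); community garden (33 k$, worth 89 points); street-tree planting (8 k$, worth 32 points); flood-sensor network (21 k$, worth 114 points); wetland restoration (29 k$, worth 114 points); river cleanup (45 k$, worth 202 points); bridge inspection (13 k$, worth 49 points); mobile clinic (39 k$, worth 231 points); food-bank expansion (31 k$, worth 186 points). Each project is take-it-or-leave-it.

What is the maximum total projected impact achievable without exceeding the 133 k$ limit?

700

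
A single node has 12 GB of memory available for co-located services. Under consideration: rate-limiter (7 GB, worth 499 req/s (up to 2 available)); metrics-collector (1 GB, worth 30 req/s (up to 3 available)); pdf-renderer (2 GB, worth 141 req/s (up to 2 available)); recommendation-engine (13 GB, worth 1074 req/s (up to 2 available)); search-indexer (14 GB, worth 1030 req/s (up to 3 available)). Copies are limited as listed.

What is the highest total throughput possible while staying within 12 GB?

811

Best packing: rate-limiter + metrics-collector + 2×pdf-renderer — 12 GB, 811 total.
Every other selection either busts 12 GB or exceeds an availability limit or fails to beat 811.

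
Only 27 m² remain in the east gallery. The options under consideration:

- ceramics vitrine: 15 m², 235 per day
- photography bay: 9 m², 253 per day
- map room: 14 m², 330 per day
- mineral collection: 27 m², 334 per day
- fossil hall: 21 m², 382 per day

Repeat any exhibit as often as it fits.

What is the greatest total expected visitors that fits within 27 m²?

Ranking by ratio (expected visitors/m²): photography bay 28.11, map room 23.57, fossil hall 18.19.
Best packing: 3×photography bay — 27 m², 759 total.
No other feasible combination exceeds 759.

759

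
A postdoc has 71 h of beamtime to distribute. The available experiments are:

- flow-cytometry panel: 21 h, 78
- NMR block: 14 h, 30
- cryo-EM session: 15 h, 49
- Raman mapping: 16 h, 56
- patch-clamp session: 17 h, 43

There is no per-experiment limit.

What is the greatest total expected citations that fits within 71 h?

246

A density-first pass picks 3×flow-cytometry panel — 234 at 63 h.
Replace 2×flow-cytometry panel with 3×Raman mapping: the trade gains 12 net, giving 246 at 69 h.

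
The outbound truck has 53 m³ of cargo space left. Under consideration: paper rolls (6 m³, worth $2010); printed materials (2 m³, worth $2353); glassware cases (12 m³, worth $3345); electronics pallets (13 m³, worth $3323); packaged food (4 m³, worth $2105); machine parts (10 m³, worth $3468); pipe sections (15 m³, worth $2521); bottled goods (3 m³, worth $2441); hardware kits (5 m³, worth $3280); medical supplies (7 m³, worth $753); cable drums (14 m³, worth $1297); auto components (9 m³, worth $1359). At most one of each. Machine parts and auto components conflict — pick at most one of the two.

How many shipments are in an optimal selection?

7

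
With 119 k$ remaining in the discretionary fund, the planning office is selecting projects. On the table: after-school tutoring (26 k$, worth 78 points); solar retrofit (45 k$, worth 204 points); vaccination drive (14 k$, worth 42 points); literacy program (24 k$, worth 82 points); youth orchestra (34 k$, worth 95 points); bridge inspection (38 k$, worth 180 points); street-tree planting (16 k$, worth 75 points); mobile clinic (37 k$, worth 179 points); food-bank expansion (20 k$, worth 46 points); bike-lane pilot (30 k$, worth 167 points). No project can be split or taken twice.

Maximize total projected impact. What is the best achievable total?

568

Ranking by ratio (projected impact/k$): bike-lane pilot 5.57, mobile clinic 4.84, bridge inspection 4.74.
Best packing: vaccination drive + bridge inspection + mobile clinic + bike-lane pilot — 119 k$, 568 total.
An exhaustive check of the 1024 subsets confirms 568.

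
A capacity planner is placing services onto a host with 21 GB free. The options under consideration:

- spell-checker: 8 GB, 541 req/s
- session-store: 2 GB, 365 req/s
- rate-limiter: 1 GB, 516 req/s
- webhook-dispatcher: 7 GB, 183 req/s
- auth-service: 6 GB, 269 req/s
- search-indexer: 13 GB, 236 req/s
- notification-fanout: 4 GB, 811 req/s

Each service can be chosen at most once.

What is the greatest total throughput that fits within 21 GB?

2502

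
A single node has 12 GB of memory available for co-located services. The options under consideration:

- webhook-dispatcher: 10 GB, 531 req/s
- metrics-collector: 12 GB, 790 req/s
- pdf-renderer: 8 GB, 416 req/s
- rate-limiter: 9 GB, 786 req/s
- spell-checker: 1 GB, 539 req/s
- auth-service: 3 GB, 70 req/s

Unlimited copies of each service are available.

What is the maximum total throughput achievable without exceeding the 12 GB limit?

Density check — spell-checker 539.00, rate-limiter 87.33, metrics-collector 65.83, webhook-dispatcher 53.10 are the best per GB.
Best packing: 12×spell-checker — 12 GB, 6468 total.
Every other selection either busts 12 GB or fails to beat 6468.

6468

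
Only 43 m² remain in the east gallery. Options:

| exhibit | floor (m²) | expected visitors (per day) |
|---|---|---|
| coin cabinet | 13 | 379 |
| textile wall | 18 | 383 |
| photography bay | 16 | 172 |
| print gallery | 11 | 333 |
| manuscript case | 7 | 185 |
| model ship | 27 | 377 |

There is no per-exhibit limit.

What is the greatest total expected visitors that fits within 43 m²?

1230

A density-first pass picks 3×print gallery + manuscript case — 1184 at 40 m².
The 11 m² tied up in print gallery is better spent on coin cabinet — total rises to 1230 (42 m²).
The spare 1 m² is too small for any remaining exhibit, and no exchange beats 1230.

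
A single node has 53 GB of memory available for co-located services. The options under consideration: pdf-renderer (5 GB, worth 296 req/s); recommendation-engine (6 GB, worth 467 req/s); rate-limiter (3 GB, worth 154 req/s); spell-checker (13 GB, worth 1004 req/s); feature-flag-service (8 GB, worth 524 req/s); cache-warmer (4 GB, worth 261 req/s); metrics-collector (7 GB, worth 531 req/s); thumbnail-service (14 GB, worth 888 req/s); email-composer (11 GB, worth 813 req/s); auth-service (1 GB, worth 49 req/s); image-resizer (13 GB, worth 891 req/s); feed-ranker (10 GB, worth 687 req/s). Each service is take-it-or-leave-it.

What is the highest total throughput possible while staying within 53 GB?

3862

Greedy by ratio would take recommendation-engine + spell-checker + cache-warmer + metrics-collector + email-composer + auth-service + feed-ranker: 52 GB used, total 3812.
Dropping cache-warmer and metrics-collector and auth-service frees 12 GB; slotting in image-resizer (13 GB) lifts the total to 3862 at 53 GB.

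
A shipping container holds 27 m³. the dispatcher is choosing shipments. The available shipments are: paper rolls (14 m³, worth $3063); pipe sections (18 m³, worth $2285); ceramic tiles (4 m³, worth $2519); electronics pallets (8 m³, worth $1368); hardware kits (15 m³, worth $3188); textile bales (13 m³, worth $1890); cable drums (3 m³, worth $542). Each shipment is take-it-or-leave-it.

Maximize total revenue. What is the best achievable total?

7075

Ranking by ratio (revenue/m³): ceramic tiles 629.75, paper rolls 218.79, hardware kits 212.53.
Filling by ratio: paper rolls + ceramic tiles + cable drums for 6124, with 6 m³ left unused.
Dropping paper rolls and cable drums frees 17 m³; slotting in electronics pallets + hardware kits (23 m³) lifts the total to 7075 at 27 m³.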